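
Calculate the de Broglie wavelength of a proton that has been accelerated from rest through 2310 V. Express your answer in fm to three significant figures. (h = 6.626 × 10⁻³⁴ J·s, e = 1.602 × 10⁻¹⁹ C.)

λ = 595 fm

KE = eV = 1.602 × 10⁻¹⁹ × 2310 = 3.701 × 10⁻¹⁶ J.
p = √(2mKE) = √(2 × 1.673 × 10⁻²⁷ × 3.701 × 10⁻¹⁶) = 1.113 × 10⁻²¹ kg·m/s.
λ = h/p = 6.626 × 10⁻³⁴ / 1.113 × 10⁻²¹ = 5.95 × 10⁻¹³ m = 595 fm.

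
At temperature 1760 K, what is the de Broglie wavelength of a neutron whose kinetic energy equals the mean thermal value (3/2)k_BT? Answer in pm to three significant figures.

KE = (3/2)k_BT = 1.5 × 1.381 × 10⁻²³ × 1760 = 3.646 × 10⁻²⁰ J.
p = √(2mKE) = √(2 × 1.675 × 10⁻²⁷ × 3.646 × 10⁻²⁰) = 1.105 × 10⁻²³ kg·m/s.
λ = h/p = 6.00 × 10⁻¹¹ m = 60.0 pm.

λ = 60.0 pm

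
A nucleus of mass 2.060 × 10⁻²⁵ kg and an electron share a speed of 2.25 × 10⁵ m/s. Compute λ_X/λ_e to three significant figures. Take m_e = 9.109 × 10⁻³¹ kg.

λ_X/λ_e = 4.42 × 10⁻⁶

At fixed v, p = mv so λ = h/(mv) ∝ 1/m.
λ_X/λ_e = m_e/m_X = 9.109 × 10⁻³¹/2.060 × 10⁻²⁵ = 4.42 × 10⁻⁶.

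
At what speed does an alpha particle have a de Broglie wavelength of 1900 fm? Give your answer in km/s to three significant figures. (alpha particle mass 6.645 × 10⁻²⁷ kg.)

p = h/λ = 6.626 × 10⁻³⁴ / 1.900 × 10⁻¹² = 3.487 × 10⁻²² kg·m/s.
v = p/m = 3.487 × 10⁻²² / 6.645 × 10⁻²⁷ = 5.25 × 10⁴ m/s = 52.5 km/s.

v = 52.5 km/s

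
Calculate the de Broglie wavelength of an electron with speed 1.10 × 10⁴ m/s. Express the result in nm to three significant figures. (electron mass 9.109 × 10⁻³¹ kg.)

p = mv = 9.109 × 10⁻³¹ × 1.10 × 10⁴ = 1.002 × 10⁻²⁶ kg·m/s.
λ = h/p = 6.626 × 10⁻³⁴ / 1.002 × 10⁻²⁶ = 6.61 × 10⁻⁸ m = 66.1 nm.

λ = 66.1 nm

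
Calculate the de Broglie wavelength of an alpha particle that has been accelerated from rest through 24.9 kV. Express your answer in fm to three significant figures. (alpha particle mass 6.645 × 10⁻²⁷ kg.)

λ = 64.3 fm

KE = 2eV = 2 × 1.602 × 10⁻¹⁹ × 2.490 × 10⁴ = 7.978 × 10⁻¹⁵ J.
p = √(2mKE) = √(2 × 6.645 × 10⁻²⁷ × 7.978 × 10⁻¹⁵) = 1.030 × 10⁻²⁰ kg·m/s.
λ = h/p = 6.626 × 10⁻³⁴ / 1.030 × 10⁻²⁰ = 6.43 × 10⁻¹⁴ m = 64.3 fm.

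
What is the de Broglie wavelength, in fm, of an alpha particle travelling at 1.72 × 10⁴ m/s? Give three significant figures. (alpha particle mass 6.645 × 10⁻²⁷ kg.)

λ = 5800 fm

p = mv = 6.645 × 10⁻²⁷ × 1.72 × 10⁴ = 1.143 × 10⁻²² kg·m/s.
λ = h/p = 6.626 × 10⁻³⁴ / 1.143 × 10⁻²² = 5.80 × 10⁻¹² m = 5800 fm.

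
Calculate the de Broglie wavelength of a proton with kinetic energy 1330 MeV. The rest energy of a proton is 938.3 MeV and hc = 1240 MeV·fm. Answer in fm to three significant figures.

Total energy E = KE + m₀c² = 1330 + 938.3 = 2268.3 MeV.
(pc)² = E² − (m₀c²)² = (2268.3)² − (938.3)² = 4.265 × 10⁶ MeV², so pc = 2065 MeV.
λ = hc/(pc) = 1240 MeV·fm / 2065 MeV = 0.600 fm.

λ = 0.600 fm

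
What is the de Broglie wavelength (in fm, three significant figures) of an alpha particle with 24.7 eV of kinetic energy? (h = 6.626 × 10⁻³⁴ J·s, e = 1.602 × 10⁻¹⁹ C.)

λ = 2890 fm

KE = 24.7 eV = 3.957 × 10⁻¹⁸ J.
p = √(2mKE) = √(2 × 6.645 × 10⁻²⁷ × 3.957 × 10⁻¹⁸) = 2.293 × 10⁻²² kg·m/s.
λ = h/p = 6.626 × 10⁻³⁴ / 2.293 × 10⁻²² = 2.89 × 10⁻¹² m = 2890 fm.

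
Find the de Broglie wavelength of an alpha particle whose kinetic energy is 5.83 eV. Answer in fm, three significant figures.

KE = 5.83 eV = 9.340 × 10⁻¹⁹ J.
p = √(2mKE) = √(2 × 6.645 × 10⁻²⁷ × 9.340 × 10⁻¹⁹) = 1.114 × 10⁻²² kg·m/s.
λ = h/p = 6.626 × 10⁻³⁴ / 1.114 × 10⁻²² = 5.95 × 10⁻¹² m = 5950 fm.

λ = 5950 fm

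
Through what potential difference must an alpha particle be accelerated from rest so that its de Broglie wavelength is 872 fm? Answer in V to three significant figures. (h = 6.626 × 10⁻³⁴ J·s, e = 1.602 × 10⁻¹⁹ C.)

p = h/λ = 6.626 × 10⁻³⁴ / 8.720 × 10⁻¹³ = 7.599 × 10⁻²² kg·m/s.
KE = p²/(2m) = 4.345 × 10⁻¹⁷ J.
V = KE/2e = 4.345 × 10⁻¹⁷ / (2 × 1.602 × 10⁻¹⁹) = 136 V.

V = 136 V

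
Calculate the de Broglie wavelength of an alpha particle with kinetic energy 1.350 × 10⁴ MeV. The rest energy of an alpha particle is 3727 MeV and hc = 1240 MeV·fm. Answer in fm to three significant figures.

Total energy E = KE + m₀c² = 1.350 × 10⁴ + 3727 = 17227 MeV.
(pc)² = E² − (m₀c²)² = (17227)² − (3727)² = 2.829 × 10⁸ MeV², so pc = 1.682 × 10⁴ MeV.
λ = hc/(pc) = 1240 MeV·fm / 1.682 × 10⁴ MeV = 0.0737 fm.

λ = 0.0737 fm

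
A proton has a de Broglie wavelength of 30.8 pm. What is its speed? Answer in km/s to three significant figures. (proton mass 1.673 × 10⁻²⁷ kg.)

p = h/λ = 6.626 × 10⁻³⁴ / 3.080 × 10⁻¹¹ = 2.151 × 10⁻²³ kg·m/s.
v = p/m = 2.151 × 10⁻²³ / 1.673 × 10⁻²⁷ = 1.29 × 10⁴ m/s = 12.9 km/s.

v = 12.9 km/s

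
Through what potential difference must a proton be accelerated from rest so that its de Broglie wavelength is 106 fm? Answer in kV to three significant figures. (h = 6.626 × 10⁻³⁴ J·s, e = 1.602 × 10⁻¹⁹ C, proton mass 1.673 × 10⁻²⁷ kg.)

p = h/λ = 6.626 × 10⁻³⁴ / 1.060 × 10⁻¹³ = 6.251 × 10⁻²¹ kg·m/s.
KE = p²/(2m) = 1.168 × 10⁻¹⁴ J.
V = KE/e = 1.168 × 10⁻¹⁴ / (1.602 × 10⁻¹⁹) = 72.9 kV.

V = 72.9 kV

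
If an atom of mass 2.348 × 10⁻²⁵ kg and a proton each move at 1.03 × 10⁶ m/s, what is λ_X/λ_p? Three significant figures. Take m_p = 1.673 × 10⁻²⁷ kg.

At fixed v, p = mv so λ = h/(mv) ∝ 1/m.
λ_X/λ_p = m_p/m_X = 1.673 × 10⁻²⁷/2.348 × 10⁻²⁵ = 7.13 × 10⁻³.

λ_X/λ_p = 7.13 × 10⁻³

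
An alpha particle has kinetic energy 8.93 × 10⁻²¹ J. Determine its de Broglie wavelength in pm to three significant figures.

λ = 60.8 pm

p = √(2mKE) = √(2 × 6.645 × 10⁻²⁷ × 8.930 × 10⁻²¹) = 1.089 × 10⁻²³ kg·m/s.
λ = h/p = 6.626 × 10⁻³⁴ / 1.089 × 10⁻²³ = 6.08 × 10⁻¹¹ m = 60.8 pm.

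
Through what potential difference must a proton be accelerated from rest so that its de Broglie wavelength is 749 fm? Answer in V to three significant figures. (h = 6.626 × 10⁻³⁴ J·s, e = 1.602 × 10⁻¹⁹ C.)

p = h/λ = 6.626 × 10⁻³⁴ / 7.490 × 10⁻¹³ = 8.846 × 10⁻²² kg·m/s.
KE = p²/(2m) = 2.339 × 10⁻¹⁶ J.
V = KE/e = 2.339 × 10⁻¹⁶ / (1.602 × 10⁻¹⁹) = 1460 V.

V = 1460 V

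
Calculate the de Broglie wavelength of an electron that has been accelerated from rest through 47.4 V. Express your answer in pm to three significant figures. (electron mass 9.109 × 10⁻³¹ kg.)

KE = eV = 1.602 × 10⁻¹⁹ × 47.40 = 7.593 × 10⁻¹⁸ J.
p = √(2mKE) = √(2 × 9.109 × 10⁻³¹ × 7.593 × 10⁻¹⁸) = 3.719 × 10⁻²⁴ kg·m/s.
λ = h/p = 6.626 × 10⁻³⁴ / 3.719 × 10⁻²⁴ = 1.78 × 10⁻¹⁰ m = 178 pm.

λ = 178 pm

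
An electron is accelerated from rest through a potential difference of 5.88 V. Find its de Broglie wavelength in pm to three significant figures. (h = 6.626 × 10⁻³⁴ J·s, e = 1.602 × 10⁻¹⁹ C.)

KE = eV = 1.602 × 10⁻¹⁹ × 5.880 = 9.420 × 10⁻¹⁹ J.
p = √(2mKE) = √(2 × 9.109 × 10⁻³¹ × 9.420 × 10⁻¹⁹) = 1.310 × 10⁻²⁴ kg·m/s.
λ = h/p = 6.626 × 10⁻³⁴ / 1.310 × 10⁻²⁴ = 5.06 × 10⁻¹⁰ m = 506 pm.

λ = 506 pm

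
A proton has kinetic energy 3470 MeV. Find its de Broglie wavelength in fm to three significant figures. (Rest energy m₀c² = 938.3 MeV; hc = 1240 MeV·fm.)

Total energy E = KE + m₀c² = 3470 + 938.3 = 4408.3 MeV.
(pc)² = E² − (m₀c²)² = (4408.3)² − (938.3)² = 1.855 × 10⁷ MeV², so pc = 4307 MeV.
λ = hc/(pc) = 1240 MeV·fm / 4307 MeV = 0.288 fm.

λ = 0.288 fm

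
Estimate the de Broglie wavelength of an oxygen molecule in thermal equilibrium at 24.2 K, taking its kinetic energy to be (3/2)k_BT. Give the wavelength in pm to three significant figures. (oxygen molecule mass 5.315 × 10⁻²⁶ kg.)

KE = (3/2)k_BT = 1.5 × 1.381 × 10⁻²³ × 24.2 = 5.013 × 10⁻²² J.
p = √(2mKE) = √(2 × 5.315 × 10⁻²⁶ × 5.013 × 10⁻²²) = 7.300 × 10⁻²⁴ kg·m/s.
λ = h/p = 9.08 × 10⁻¹¹ m = 90.8 pm.

λ = 90.8 pm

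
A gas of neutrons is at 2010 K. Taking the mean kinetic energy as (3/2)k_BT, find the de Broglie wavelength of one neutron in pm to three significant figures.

λ = 56.1 pm

KE = (3/2)k_BT = 1.5 × 1.381 × 10⁻²³ × 2010 = 4.164 × 10⁻²⁰ J.
p = √(2mKE) = √(2 × 1.675 × 10⁻²⁷ × 4.164 × 10⁻²⁰) = 1.181 × 10⁻²³ kg·m/s.
λ = h/p = 5.61 × 10⁻¹¹ m = 56.1 pm.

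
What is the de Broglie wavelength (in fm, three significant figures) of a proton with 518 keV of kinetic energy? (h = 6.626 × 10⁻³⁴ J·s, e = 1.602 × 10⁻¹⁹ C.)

λ = 39.8 fm

KE = 518 keV = 8.298 × 10⁻¹⁴ J.
p = √(2mKE) = √(2 × 1.673 × 10⁻²⁷ × 8.298 × 10⁻¹⁴) = 1.666 × 10⁻²⁰ kg·m/s.
λ = h/p = 6.626 × 10⁻³⁴ / 1.666 × 10⁻²⁰ = 3.98 × 10⁻¹⁴ m = 39.8 fm.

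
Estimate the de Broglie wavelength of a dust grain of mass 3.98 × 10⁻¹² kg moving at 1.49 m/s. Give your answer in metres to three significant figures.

p = mv = 3.98 × 10⁻¹² × 1.49 = 5.930 × 10⁻¹² kg·m/s.
λ = h/p = 6.626 × 10⁻³⁴ / 5.930 × 10⁻¹² = 1.12 × 10⁻²² m.

λ = 1.12 × 10⁻²² m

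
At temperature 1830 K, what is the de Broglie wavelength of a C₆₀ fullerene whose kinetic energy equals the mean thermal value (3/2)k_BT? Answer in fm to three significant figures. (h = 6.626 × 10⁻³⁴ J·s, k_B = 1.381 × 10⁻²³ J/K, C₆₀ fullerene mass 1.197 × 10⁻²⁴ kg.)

λ = 2200 fm

KE = (3/2)k_BT = 1.5 × 1.381 × 10⁻²³ × 1830 = 3.791 × 10⁻²⁰ J.
p = √(2mKE) = √(2 × 1.197 × 10⁻²⁴ × 3.791 × 10⁻²⁰) = 3.013 × 10⁻²² kg·m/s.
λ = h/p = 2.20 × 10⁻¹² m = 2200 fm.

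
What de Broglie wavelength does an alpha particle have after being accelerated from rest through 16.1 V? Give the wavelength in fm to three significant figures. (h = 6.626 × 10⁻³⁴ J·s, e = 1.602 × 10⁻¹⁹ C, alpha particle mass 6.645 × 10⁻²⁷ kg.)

KE = 2eV = 2 × 1.602 × 10⁻¹⁹ × 16.10 = 5.158 × 10⁻¹⁸ J.
p = √(2mKE) = √(2 × 6.645 × 10⁻²⁷ × 5.158 × 10⁻¹⁸) = 2.618 × 10⁻²² kg·m/s.
λ = h/p = 6.626 × 10⁻³⁴ / 2.618 × 10⁻²² = 2.53 × 10⁻¹² m = 2530 fm.

λ = 2530 fm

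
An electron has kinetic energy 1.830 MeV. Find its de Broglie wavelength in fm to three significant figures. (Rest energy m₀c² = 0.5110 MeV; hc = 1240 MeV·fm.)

λ = 543 fm

Total energy E = KE + m₀c² = 1.830 + 0.5110 = 2.3410 MeV.
(pc)² = E² − (m₀c²)² = (2.3410)² − (0.5110)² = 5.219 MeV², so pc = 2.285 MeV.
λ = hc/(pc) = 1240 MeV·fm / 2.285 MeV = 543 fm.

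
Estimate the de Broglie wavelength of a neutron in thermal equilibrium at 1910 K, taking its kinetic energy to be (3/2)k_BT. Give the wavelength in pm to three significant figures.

KE = (3/2)k_BT = 1.5 × 1.381 × 10⁻²³ × 1910 = 3.957 × 10⁻²⁰ J.
p = √(2mKE) = √(2 × 1.675 × 10⁻²⁷ × 3.957 × 10⁻²⁰) = 1.151 × 10⁻²³ kg·m/s.
λ = h/p = 5.76 × 10⁻¹¹ m = 57.6 pm.

λ = 57.6 pm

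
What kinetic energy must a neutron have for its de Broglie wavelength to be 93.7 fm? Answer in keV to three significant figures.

p = h/λ = 6.626 × 10⁻³⁴ / 9.370 × 10⁻¹⁴ = 7.072 × 10⁻²¹ kg·m/s.
KE = p²/(2m) = (7.072 × 10⁻²¹)² / (2 × 1.675 × 10⁻²⁷) = 1.493 × 10⁻¹⁴ J = 93.2 keV.

KE = 93.2 keV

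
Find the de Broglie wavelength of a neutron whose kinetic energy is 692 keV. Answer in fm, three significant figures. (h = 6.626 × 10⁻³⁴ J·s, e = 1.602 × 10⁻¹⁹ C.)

KE = 692 keV = 1.109 × 10⁻¹³ J.
p = √(2mKE) = √(2 × 1.675 × 10⁻²⁷ × 1.109 × 10⁻¹³) = 1.927 × 10⁻²⁰ kg·m/s.
λ = h/p = 6.626 × 10⁻³⁴ / 1.927 × 10⁻²⁰ = 3.44 × 10⁻¹⁴ m = 34.4 fm.

λ = 34.4 fm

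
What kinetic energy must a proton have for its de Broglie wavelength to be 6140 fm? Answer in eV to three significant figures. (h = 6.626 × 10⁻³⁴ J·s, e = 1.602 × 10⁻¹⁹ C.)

KE = 21.7 eV

p = h/λ = 6.626 × 10⁻³⁴ / 6.140 × 10⁻¹² = 1.079 × 10⁻²² kg·m/s.
KE = p²/(2m) = (1.079 × 10⁻²²)² / (2 × 1.673 × 10⁻²⁷) = 3.480 × 10⁻¹⁸ J = 21.7 eV.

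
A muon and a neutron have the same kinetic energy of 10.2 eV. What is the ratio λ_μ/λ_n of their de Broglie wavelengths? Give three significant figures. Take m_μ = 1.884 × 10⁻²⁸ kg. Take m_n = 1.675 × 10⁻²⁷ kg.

λ_μ/λ_n = 2.98

At fixed KE, p = √(2mKE) so λ = h/p ∝ 1/√m.
λ_μ/λ_n = √(m_n/m_μ) = √(1.675 × 10⁻²⁷/1.884 × 10⁻²⁸) = √(8.891) = 2.98.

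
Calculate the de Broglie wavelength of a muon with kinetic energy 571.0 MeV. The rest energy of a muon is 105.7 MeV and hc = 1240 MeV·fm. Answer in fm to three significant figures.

Total energy E = KE + m₀c² = 571.0 + 105.7 = 676.7 MeV.
(pc)² = E² − (m₀c²)² = (676.7)² − (105.7)² = 4.468 × 10⁵ MeV², so pc = 668.4 MeV.
λ = hc/(pc) = 1240 MeV·fm / 668.4 MeV = 1.86 fm.

λ = 1.86 fm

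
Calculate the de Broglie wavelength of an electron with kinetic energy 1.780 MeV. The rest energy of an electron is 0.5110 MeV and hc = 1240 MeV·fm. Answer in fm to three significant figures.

Total energy E = KE + m₀c² = 1.780 + 0.5110 = 2.2910 MeV.
(pc)² = E² − (m₀c²)² = (2.2910)² − (0.5110)² = 4.988 MeV², so pc = 2.233 MeV.
λ = hc/(pc) = 1240 MeV·fm / 2.233 MeV = 555 fm.

λ = 555 fm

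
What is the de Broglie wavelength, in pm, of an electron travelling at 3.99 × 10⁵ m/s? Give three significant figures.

p = mv = 9.109 × 10⁻³¹ × 3.99 × 10⁵ = 3.634 × 10⁻²⁵ kg·m/s.
λ = h/p = 6.626 × 10⁻³⁴ / 3.634 × 10⁻²⁵ = 1.82 × 10⁻⁹ m = 1820 pm.

λ = 1820 pm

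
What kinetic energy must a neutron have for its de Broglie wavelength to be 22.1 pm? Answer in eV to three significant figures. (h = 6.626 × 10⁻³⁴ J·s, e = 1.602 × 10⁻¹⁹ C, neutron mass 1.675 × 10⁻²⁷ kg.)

p = h/λ = 6.626 × 10⁻³⁴ / 2.210 × 10⁻¹¹ = 2.998 × 10⁻²³ kg·m/s.
KE = p²/(2m) = (2.998 × 10⁻²³)² / (2 × 1.675 × 10⁻²⁷) = 2.683 × 10⁻¹⁹ J = 1.67 eV.

KE = 1.67 eV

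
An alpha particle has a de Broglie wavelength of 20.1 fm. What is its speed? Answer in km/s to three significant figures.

p = h/λ = 6.626 × 10⁻³⁴ / 2.010 × 10⁻¹⁴ = 3.297 × 10⁻²⁰ kg·m/s.
v = p/m = 3.297 × 10⁻²⁰ / 6.645 × 10⁻²⁷ = 4.96 × 10⁶ m/s = 4960 km/s.

v = 4960 km/s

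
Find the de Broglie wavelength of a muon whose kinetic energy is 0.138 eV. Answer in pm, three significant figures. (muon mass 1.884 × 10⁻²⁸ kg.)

λ = 230 pm

KE = 0.138 eV = 2.211 × 10⁻²⁰ J.
p = √(2mKE) = √(2 × 1.884 × 10⁻²⁸ × 2.211 × 10⁻²⁰) = 2.886 × 10⁻²⁴ kg·m/s.
λ = h/p = 6.626 × 10⁻³⁴ / 2.886 × 10⁻²⁴ = 2.30 × 10⁻¹⁰ m = 230 pm.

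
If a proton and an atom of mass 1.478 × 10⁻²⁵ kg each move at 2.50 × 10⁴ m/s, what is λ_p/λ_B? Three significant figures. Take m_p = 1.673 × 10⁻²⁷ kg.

At fixed v, p = mv so λ = h/(mv) ∝ 1/m.
λ_p/λ_B = m_B/m_p = 1.478 × 10⁻²⁵/1.673 × 10⁻²⁷ = 88.3.

λ_p/λ_B = 88.3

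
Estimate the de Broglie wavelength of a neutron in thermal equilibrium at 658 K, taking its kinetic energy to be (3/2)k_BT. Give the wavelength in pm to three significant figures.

KE = (3/2)k_BT = 1.5 × 1.381 × 10⁻²³ × 658 = 1.363 × 10⁻²⁰ J.
p = √(2mKE) = √(2 × 1.675 × 10⁻²⁷ × 1.363 × 10⁻²⁰) = 6.757 × 10⁻²⁴ kg·m/s.
λ = h/p = 9.81 × 10⁻¹¹ m = 98.1 pm.

λ = 98.1 pm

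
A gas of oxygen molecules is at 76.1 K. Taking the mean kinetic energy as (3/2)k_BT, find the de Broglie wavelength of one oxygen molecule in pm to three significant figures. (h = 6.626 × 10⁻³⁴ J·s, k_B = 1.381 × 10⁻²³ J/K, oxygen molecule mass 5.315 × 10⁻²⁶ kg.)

KE = (3/2)k_BT = 1.5 × 1.381 × 10⁻²³ × 76.1 = 1.576 × 10⁻²¹ J.
p = √(2mKE) = √(2 × 5.315 × 10⁻²⁶ × 1.576 × 10⁻²¹) = 1.294 × 10⁻²³ kg·m/s.
λ = h/p = 5.12 × 10⁻¹¹ m = 51.2 pm.

λ = 51.2 pm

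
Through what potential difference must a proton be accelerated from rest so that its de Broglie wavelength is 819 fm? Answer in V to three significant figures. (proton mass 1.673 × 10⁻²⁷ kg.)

p = h/λ = 6.626 × 10⁻³⁴ / 8.190 × 10⁻¹³ = 8.090 × 10⁻²² kg·m/s.
KE = p²/(2m) = 1.956 × 10⁻¹⁶ J.
V = KE/e = 1.956 × 10⁻¹⁶ / (1.602 × 10⁻¹⁹) = 1220 V.

V = 1220 V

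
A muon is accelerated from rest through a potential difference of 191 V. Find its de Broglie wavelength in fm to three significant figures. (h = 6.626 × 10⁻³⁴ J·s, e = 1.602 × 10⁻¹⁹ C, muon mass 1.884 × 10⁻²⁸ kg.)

λ = 6170 fm

KE = eV = 1.602 × 10⁻¹⁹ × 191.0 = 3.060 × 10⁻¹⁷ J.
p = √(2mKE) = √(2 × 1.884 × 10⁻²⁸ × 3.060 × 10⁻¹⁷) = 1.074 × 10⁻²² kg·m/s.
λ = h/p = 6.626 × 10⁻³⁴ / 1.074 × 10⁻²² = 6.17 × 10⁻¹² m = 6170 fm.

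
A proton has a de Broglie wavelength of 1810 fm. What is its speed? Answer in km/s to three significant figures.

v = 219 km/s

p = h/λ = 6.626 × 10⁻³⁴ / 1.810 × 10⁻¹² = 3.661 × 10⁻²² kg·m/s.
v = p/m = 3.661 × 10⁻²² / 1.673 × 10⁻²⁷ = 2.19 × 10⁵ m/s = 219 km/s.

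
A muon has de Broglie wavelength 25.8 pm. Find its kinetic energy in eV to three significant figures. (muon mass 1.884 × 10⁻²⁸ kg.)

KE = 10.9 eV

p = h/λ = 6.626 × 10⁻³⁴ / 2.580 × 10⁻¹¹ = 2.568 × 10⁻²³ kg·m/s.
KE = p²/(2m) = (2.568 × 10⁻²³)² / (2 × 1.884 × 10⁻²⁸) = 1.750 × 10⁻¹⁸ J = 10.9 eV.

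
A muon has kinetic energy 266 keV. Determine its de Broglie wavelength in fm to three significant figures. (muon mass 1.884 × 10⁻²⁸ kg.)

λ = 165 fm

KE = 266 keV = 4.261 × 10⁻¹⁴ J.
p = √(2mKE) = √(2 × 1.884 × 10⁻²⁸ × 4.261 × 10⁻¹⁴) = 4.007 × 10⁻²¹ kg·m/s.
λ = h/p = 6.626 × 10⁻³⁴ / 4.007 × 10⁻²¹ = 1.65 × 10⁻¹³ m = 165 fm.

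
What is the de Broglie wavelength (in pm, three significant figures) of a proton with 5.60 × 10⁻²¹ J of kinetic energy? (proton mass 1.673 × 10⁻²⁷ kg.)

p = √(2mKE) = √(2 × 1.673 × 10⁻²⁷ × 5.600 × 10⁻²¹) = 4.329 × 10⁻²⁴ kg·m/s.
λ = h/p = 6.626 × 10⁻³⁴ / 4.329 × 10⁻²⁴ = 1.53 × 10⁻¹⁰ m = 153 pm.

λ = 153 pm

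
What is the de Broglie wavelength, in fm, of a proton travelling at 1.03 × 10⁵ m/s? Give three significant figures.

λ = 3850 fm

p = mv = 1.673 × 10⁻²⁷ × 1.03 × 10⁵ = 1.723 × 10⁻²² kg·m/s.
λ = h/p = 6.626 × 10⁻³⁴ / 1.723 × 10⁻²² = 3.85 × 10⁻¹² m = 3850 fm.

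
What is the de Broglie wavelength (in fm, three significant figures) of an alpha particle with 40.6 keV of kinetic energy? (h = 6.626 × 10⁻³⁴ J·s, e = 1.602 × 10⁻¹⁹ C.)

KE = 40.6 keV = 6.504 × 10⁻¹⁵ J.
p = √(2mKE) = √(2 × 6.645 × 10⁻²⁷ × 6.504 × 10⁻¹⁵) = 9.297 × 10⁻²¹ kg·m/s.
λ = h/p = 6.626 × 10⁻³⁴ / 9.297 × 10⁻²¹ = 7.13 × 10⁻¹⁴ m = 71.3 fm.

λ = 71.3 fm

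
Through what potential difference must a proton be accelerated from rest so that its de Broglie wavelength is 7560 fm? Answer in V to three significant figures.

p = h/λ = 6.626 × 10⁻³⁴ / 7.560 × 10⁻¹² = 8.765 × 10⁻²³ kg·m/s.
KE = p²/(2m) = 2.296 × 10⁻¹⁸ J.
V = KE/e = 2.296 × 10⁻¹⁸ / (1.602 × 10⁻¹⁹) = 14.3 V.

V = 14.3 V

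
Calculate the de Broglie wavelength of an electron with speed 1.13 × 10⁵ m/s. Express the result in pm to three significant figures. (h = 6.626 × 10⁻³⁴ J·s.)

λ = 6440 pm

p = mv = 9.109 × 10⁻³¹ × 1.13 × 10⁵ = 1.029 × 10⁻²⁵ kg·m/s.
λ = h/p = 6.626 × 10⁻³⁴ / 1.029 × 10⁻²⁵ = 6.44 × 10⁻⁹ m = 6440 pm.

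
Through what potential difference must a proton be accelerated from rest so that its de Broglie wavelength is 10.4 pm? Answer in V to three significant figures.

V = 7.57 V

p = h/λ = 6.626 × 10⁻³⁴ / 1.040 × 10⁻¹¹ = 6.371 × 10⁻²³ kg·m/s.
KE = p²/(2m) = 1.213 × 10⁻¹⁸ J.
V = KE/e = 1.213 × 10⁻¹⁸ / (1.602 × 10⁻¹⁹) = 7.57 V.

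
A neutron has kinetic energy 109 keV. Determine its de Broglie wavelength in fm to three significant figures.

KE = 109 keV = 1.746 × 10⁻¹⁴ J.
p = √(2mKE) = √(2 × 1.675 × 10⁻²⁷ × 1.746 × 10⁻¹⁴) = 7.648 × 10⁻²¹ kg·m/s.
λ = h/p = 6.626 × 10⁻³⁴ / 7.648 × 10⁻²¹ = 8.66 × 10⁻¹⁴ m = 86.6 fm.

λ = 86.6 fm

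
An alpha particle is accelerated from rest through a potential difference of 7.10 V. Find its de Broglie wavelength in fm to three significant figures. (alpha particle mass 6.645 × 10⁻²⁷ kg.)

KE = 2eV = 2 × 1.602 × 10⁻¹⁹ × 7.100 = 2.275 × 10⁻¹⁸ J.
p = √(2mKE) = √(2 × 6.645 × 10⁻²⁷ × 2.275 × 10⁻¹⁸) = 1.739 × 10⁻²² kg·m/s.
λ = h/p = 6.626 × 10⁻³⁴ / 1.739 × 10⁻²² = 3.81 × 10⁻¹² m = 3810 fm.

λ = 3810 fm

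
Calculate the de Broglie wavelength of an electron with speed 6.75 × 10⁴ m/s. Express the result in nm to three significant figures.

λ = 10.8 nm

p = mv = 9.109 × 10⁻³¹ × 6.75 × 10⁴ = 6.149 × 10⁻²⁶ kg·m/s.
λ = h/p = 6.626 × 10⁻³⁴ / 6.149 × 10⁻²⁶ = 1.08 × 10⁻⁸ m = 10.8 nm.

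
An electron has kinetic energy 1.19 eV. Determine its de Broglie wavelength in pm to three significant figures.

λ = 1120 pm

KE = 1.19 eV = 1.906 × 10⁻¹⁹ J.
p = √(2mKE) = √(2 × 9.109 × 10⁻³¹ × 1.906 × 10⁻¹⁹) = 5.893 × 10⁻²⁵ kg·m/s.
λ = h/p = 6.626 × 10⁻³⁴ / 5.893 × 10⁻²⁵ = 1.12 × 10⁻⁹ m = 1120 pm.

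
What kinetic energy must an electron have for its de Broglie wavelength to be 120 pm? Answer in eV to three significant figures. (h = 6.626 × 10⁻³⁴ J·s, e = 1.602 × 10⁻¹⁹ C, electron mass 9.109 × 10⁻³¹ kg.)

KE = 104 eV

p = h/λ = 6.626 × 10⁻³⁴ / 1.200 × 10⁻¹⁰ = 5.522 × 10⁻²⁴ kg·m/s.
KE = p²/(2m) = (5.522 × 10⁻²⁴)² / (2 × 9.109 × 10⁻³¹) = 1.674 × 10⁻¹⁷ J = 104 eV.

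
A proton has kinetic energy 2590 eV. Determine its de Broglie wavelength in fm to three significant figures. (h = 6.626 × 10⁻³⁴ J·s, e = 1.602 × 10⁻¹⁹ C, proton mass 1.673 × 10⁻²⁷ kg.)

λ = 562 fm

KE = 2590 eV = 4.149 × 10⁻¹⁶ J.
p = √(2mKE) = √(2 × 1.673 × 10⁻²⁷ × 4.149 × 10⁻¹⁶) = 1.178 × 10⁻²¹ kg·m/s.
λ = h/p = 6.626 × 10⁻³⁴ / 1.178 × 10⁻²¹ = 5.62 × 10⁻¹³ m = 562 fm.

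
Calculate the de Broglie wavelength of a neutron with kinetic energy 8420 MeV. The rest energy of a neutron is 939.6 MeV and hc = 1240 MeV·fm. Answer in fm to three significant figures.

Total energy E = KE + m₀c² = 8420 + 939.6 = 9359.6 MeV.
(pc)² = E² − (m₀c²)² = (9359.6)² − (939.6)² = 8.672 × 10⁷ MeV², so pc = 9312 MeV.
λ = hc/(pc) = 1240 MeV·fm / 9312 MeV = 0.133 fm.

λ = 0.133 fm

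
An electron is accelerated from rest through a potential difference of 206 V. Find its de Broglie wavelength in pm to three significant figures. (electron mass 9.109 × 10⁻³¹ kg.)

λ = 85.5 pm

KE = eV = 1.602 × 10⁻¹⁹ × 206.0 = 3.300 × 10⁻¹⁷ J.
p = √(2mKE) = √(2 × 9.109 × 10⁻³¹ × 3.300 × 10⁻¹⁷) = 7.754 × 10⁻²⁴ kg·m/s.
λ = h/p = 6.626 × 10⁻³⁴ / 7.754 × 10⁻²⁴ = 8.55 × 10⁻¹¹ m = 85.5 pm.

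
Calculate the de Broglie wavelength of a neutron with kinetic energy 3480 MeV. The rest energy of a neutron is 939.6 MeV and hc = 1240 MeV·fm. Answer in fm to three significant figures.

λ = 0.287 fm

Total energy E = KE + m₀c² = 3480 + 939.6 = 4419.6 MeV.
(pc)² = E² − (m₀c²)² = (4419.6)² − (939.6)² = 1.865 × 10⁷ MeV², so pc = 4319 MeV.
λ = hc/(pc) = 1240 MeV·fm / 4319 MeV = 0.287 fm.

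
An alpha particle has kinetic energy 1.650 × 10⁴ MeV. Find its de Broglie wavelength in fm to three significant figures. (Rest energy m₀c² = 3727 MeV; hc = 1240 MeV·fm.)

Total energy E = KE + m₀c² = 1.650 × 10⁴ + 3727 = 20227 MeV.
(pc)² = E² − (m₀c²)² = (20227)² − (3727)² = 3.952 × 10⁸ MeV², so pc = 1.988 × 10⁴ MeV.
λ = hc/(pc) = 1240 MeV·fm / 1.988 × 10⁴ MeV = 0.0624 fm.

λ = 0.0624 fm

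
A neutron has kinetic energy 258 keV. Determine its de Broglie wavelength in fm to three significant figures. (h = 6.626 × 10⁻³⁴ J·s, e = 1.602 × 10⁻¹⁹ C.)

KE = 258 keV = 4.133 × 10⁻¹⁴ J.
p = √(2mKE) = √(2 × 1.675 × 10⁻²⁷ × 4.133 × 10⁻¹⁴) = 1.177 × 10⁻²⁰ kg·m/s.
λ = h/p = 6.626 × 10⁻³⁴ / 1.177 × 10⁻²⁰ = 5.63 × 10⁻¹⁴ m = 56.3 fm.

λ = 56.3 fm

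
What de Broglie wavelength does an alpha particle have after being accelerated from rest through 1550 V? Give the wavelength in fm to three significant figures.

KE = 2eV = 2 × 1.602 × 10⁻¹⁹ × 1550 = 4.966 × 10⁻¹⁶ J.
p = √(2mKE) = √(2 × 6.645 × 10⁻²⁷ × 4.966 × 10⁻¹⁶) = 2.569 × 10⁻²¹ kg·m/s.
λ = h/p = 6.626 × 10⁻³⁴ / 2.569 × 10⁻²¹ = 2.58 × 10⁻¹³ m = 258 fm.

λ = 258 fm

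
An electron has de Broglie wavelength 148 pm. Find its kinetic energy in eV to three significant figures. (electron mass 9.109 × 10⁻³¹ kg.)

KE = 68.7 eV

p = h/λ = 6.626 × 10⁻³⁴ / 1.480 × 10⁻¹⁰ = 4.477 × 10⁻²⁴ kg·m/s.
KE = p²/(2m) = (4.477 × 10⁻²⁴)² / (2 × 9.109 × 10⁻³¹) = 1.100 × 10⁻¹⁷ J = 68.7 eV.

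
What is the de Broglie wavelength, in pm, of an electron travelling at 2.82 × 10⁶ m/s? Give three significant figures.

p = mv = 9.109 × 10⁻³¹ × 2.82 × 10⁶ = 2.569 × 10⁻²⁴ kg·m/s.
λ = h/p = 6.626 × 10⁻³⁴ / 2.569 × 10⁻²⁴ = 2.58 × 10⁻¹⁰ m = 258 pm.

λ = 258 pm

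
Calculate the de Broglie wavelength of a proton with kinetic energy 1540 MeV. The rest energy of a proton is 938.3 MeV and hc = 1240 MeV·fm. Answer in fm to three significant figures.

λ = 0.541 fm

Total energy E = KE + m₀c² = 1540 + 938.3 = 2478.3 MeV.
(pc)² = E² − (m₀c²)² = (2478.3)² − (938.3)² = 5.262 × 10⁶ MeV², so pc = 2294 MeV.
λ = hc/(pc) = 1240 MeV·fm / 2294 MeV = 0.541 fm.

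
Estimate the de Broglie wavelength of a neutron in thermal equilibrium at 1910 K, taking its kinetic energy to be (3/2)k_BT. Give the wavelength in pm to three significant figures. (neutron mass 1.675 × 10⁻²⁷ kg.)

KE = (3/2)k_BT = 1.5 × 1.381 × 10⁻²³ × 1910 = 3.957 × 10⁻²⁰ J.
p = √(2mKE) = √(2 × 1.675 × 10⁻²⁷ × 3.957 × 10⁻²⁰) = 1.151 × 10⁻²³ kg·m/s.
λ = h/p = 5.76 × 10⁻¹¹ m = 57.6 pm.

λ = 57.6 pm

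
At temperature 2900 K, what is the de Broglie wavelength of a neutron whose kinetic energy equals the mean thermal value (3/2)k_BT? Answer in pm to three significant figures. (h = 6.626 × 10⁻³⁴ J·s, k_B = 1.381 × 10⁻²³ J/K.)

KE = (3/2)k_BT = 1.5 × 1.381 × 10⁻²³ × 2900 = 6.007 × 10⁻²⁰ J.
p = √(2mKE) = √(2 × 1.675 × 10⁻²⁷ × 6.007 × 10⁻²⁰) = 1.419 × 10⁻²³ kg·m/s.
λ = h/p = 4.67 × 10⁻¹¹ m = 46.7 pm.

λ = 46.7 pm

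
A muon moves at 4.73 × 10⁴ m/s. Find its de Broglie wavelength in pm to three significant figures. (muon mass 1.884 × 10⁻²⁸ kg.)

p = mv = 1.884 × 10⁻²⁸ × 4.73 × 10⁴ = 8.911 × 10⁻²⁴ kg·m/s.
λ = h/p = 6.626 × 10⁻³⁴ / 8.911 × 10⁻²⁴ = 7.44 × 10⁻¹¹ m = 74.4 pm.

λ = 74.4 pm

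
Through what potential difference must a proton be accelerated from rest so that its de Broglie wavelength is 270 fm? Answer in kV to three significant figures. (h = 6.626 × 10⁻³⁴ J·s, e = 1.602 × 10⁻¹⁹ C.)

p = h/λ = 6.626 × 10⁻³⁴ / 2.700 × 10⁻¹³ = 2.454 × 10⁻²¹ kg·m/s.
KE = p²/(2m) = 1.800 × 10⁻¹⁵ J.
V = KE/e = 1.800 × 10⁻¹⁵ / (1.602 × 10⁻¹⁹) = 11.2 kV.

V = 11.2 kV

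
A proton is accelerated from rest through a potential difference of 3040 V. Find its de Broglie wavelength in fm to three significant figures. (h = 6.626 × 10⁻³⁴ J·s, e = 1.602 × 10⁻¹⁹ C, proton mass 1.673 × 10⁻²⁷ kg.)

λ = 519 fm

KE = eV = 1.602 × 10⁻¹⁹ × 3040 = 4.870 × 10⁻¹⁶ J.
p = √(2mKE) = √(2 × 1.673 × 10⁻²⁷ × 4.870 × 10⁻¹⁶) = 1.277 × 10⁻²¹ kg·m/s.
λ = h/p = 6.626 × 10⁻³⁴ / 1.277 × 10⁻²¹ = 5.19 × 10⁻¹³ m = 519 fm.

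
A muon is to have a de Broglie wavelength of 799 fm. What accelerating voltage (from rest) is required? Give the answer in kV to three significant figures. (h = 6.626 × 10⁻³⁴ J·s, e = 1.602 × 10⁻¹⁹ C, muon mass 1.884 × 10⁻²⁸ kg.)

p = h/λ = 6.626 × 10⁻³⁴ / 7.990 × 10⁻¹³ = 8.293 × 10⁻²² kg·m/s.
KE = p²/(2m) = 1.825 × 10⁻¹⁵ J.
V = KE/e = 1.825 × 10⁻¹⁵ / (1.602 × 10⁻¹⁹) = 11.4 kV.

V = 11.4 kV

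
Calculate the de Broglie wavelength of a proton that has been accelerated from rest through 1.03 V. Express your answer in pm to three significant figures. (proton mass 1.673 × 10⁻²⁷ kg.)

KE = eV = 1.602 × 10⁻¹⁹ × 1.030 = 1.650 × 10⁻¹⁹ J.
p = √(2mKE) = √(2 × 1.673 × 10⁻²⁷ × 1.650 × 10⁻¹⁹) = 2.350 × 10⁻²³ kg·m/s.
λ = h/p = 6.626 × 10⁻³⁴ / 2.350 × 10⁻²³ = 2.82 × 10⁻¹¹ m = 28.2 pm.

λ = 28.2 pm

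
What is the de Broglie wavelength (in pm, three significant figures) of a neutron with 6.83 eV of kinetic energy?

KE = 6.83 eV = 1.094 × 10⁻¹⁸ J.
p = √(2mKE) = √(2 × 1.675 × 10⁻²⁷ × 1.094 × 10⁻¹⁸) = 6.054 × 10⁻²³ kg·m/s.
λ = h/p = 6.626 × 10⁻³⁴ / 6.054 × 10⁻²³ = 1.09 × 10⁻¹¹ m = 10.9 pm.

λ = 10.9 pm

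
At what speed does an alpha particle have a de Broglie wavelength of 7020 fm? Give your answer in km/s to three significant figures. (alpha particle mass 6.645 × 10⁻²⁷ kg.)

p = h/λ = 6.626 × 10⁻³⁴ / 7.020 × 10⁻¹² = 9.439 × 10⁻²³ kg·m/s.
v = p/m = 9.439 × 10⁻²³ / 6.645 × 10⁻²⁷ = 1.42 × 10⁴ m/s = 14.2 km/s.

v = 14.2 km/s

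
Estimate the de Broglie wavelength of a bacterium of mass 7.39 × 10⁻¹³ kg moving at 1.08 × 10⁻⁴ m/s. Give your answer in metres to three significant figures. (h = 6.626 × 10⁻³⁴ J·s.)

λ = 8.30 × 10⁻¹⁸ m

p = mv = 7.39 × 10⁻¹³ × 1.08 × 10⁻⁴ = 7.981 × 10⁻¹⁷ kg·m/s.
λ = h/p = 6.626 × 10⁻³⁴ / 7.981 × 10⁻¹⁷ = 8.30 × 10⁻¹⁸ m.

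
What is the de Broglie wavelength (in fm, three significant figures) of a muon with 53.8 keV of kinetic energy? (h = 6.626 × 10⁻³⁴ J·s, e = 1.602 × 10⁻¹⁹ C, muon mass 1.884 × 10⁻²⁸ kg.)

λ = 368 fm

KE = 53.8 keV = 8.619 × 10⁻¹⁵ J.
p = √(2mKE) = √(2 × 1.884 × 10⁻²⁸ × 8.619 × 10⁻¹⁵) = 1.802 × 10⁻²¹ kg·m/s.
λ = h/p = 6.626 × 10⁻³⁴ / 1.802 × 10⁻²¹ = 3.68 × 10⁻¹³ m = 368 fm.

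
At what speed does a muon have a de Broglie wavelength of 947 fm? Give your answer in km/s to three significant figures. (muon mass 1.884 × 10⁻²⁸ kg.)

v = 3710 km/s

p = h/λ = 6.626 × 10⁻³⁴ / 9.470 × 10⁻¹³ = 6.997 × 10⁻²² kg·m/s.
v = p/m = 6.997 × 10⁻²² / 1.884 × 10⁻²⁸ = 3.71 × 10⁶ m/s = 3710 km/s.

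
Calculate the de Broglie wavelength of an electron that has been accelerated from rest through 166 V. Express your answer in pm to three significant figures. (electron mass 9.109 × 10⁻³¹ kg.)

KE = eV = 1.602 × 10⁻¹⁹ × 166.0 = 2.659 × 10⁻¹⁷ J.
p = √(2mKE) = √(2 × 9.109 × 10⁻³¹ × 2.659 × 10⁻¹⁷) = 6.960 × 10⁻²⁴ kg·m/s.
λ = h/p = 6.626 × 10⁻³⁴ / 6.960 × 10⁻²⁴ = 9.52 × 10⁻¹¹ m = 95.2 pm.

λ = 95.2 pm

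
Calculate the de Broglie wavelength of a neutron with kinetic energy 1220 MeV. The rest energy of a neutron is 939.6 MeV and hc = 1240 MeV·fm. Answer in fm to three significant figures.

λ = 0.638 fm

Total energy E = KE + m₀c² = 1220 + 939.6 = 2159.6 MeV.
(pc)² = E² − (m₀c²)² = (2159.6)² − (939.6)² = 3.781 × 10⁶ MeV², so pc = 1944 MeV.
λ = hc/(pc) = 1240 MeV·fm / 1944 MeV = 0.638 fm.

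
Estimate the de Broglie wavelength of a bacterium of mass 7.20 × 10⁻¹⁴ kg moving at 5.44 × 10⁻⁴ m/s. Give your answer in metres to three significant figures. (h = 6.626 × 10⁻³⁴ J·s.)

λ = 1.69 × 10⁻¹⁷ m

p = mv = 7.20 × 10⁻¹⁴ × 5.44 × 10⁻⁴ = 3.917 × 10⁻¹⁷ kg·m/s.
λ = h/p = 6.626 × 10⁻³⁴ / 3.917 × 10⁻¹⁷ = 1.69 × 10⁻¹⁷ m.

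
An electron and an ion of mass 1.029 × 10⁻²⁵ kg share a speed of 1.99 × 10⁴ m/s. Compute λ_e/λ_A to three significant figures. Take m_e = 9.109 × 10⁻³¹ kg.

At fixed v, p = mv so λ = h/(mv) ∝ 1/m.
λ_e/λ_A = m_A/m_e = 1.029 × 10⁻²⁵/9.109 × 10⁻³¹ = 1.13 × 10⁵.

λ_e/λ_A = 1.13 × 10⁵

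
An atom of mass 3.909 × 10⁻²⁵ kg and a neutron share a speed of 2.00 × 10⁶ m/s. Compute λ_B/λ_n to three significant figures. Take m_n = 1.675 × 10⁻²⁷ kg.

λ_B/λ_n = 4.28 × 10⁻³

At fixed v, p = mv so λ = h/(mv) ∝ 1/m.
λ_B/λ_n = m_n/m_B = 1.675 × 10⁻²⁷/3.909 × 10⁻²⁵ = 4.28 × 10⁻³.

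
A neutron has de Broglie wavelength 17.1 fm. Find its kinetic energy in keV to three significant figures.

p = h/λ = 6.626 × 10⁻³⁴ / 1.710 × 10⁻¹⁴ = 3.875 × 10⁻²⁰ kg·m/s.
KE = p²/(2m) = (3.875 × 10⁻²⁰)² / (2 × 1.675 × 10⁻²⁷) = 4.482 × 10⁻¹³ J = 2800 keV.

KE = 2800 keV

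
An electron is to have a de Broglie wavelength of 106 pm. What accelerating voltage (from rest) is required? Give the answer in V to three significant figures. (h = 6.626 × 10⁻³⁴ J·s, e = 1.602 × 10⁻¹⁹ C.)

V = 134 V

p = h/λ = 6.626 × 10⁻³⁴ / 1.060 × 10⁻¹⁰ = 6.251 × 10⁻²⁴ kg·m/s.
KE = p²/(2m) = 2.145 × 10⁻¹⁷ J.
V = KE/e = 2.145 × 10⁻¹⁷ / (1.602 × 10⁻¹⁹) = 134 V.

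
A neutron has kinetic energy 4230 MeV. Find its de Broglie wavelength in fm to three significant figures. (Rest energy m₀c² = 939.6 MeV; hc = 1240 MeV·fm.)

λ = 0.244 fm

Total energy E = KE + m₀c² = 4230 + 939.6 = 5169.6 MeV.
(pc)² = E² − (m₀c²)² = (5169.6)² − (939.6)² = 2.584 × 10⁷ MeV², so pc = 5083 MeV.
λ = hc/(pc) = 1240 MeV·fm / 5083 MeV = 0.244 fm.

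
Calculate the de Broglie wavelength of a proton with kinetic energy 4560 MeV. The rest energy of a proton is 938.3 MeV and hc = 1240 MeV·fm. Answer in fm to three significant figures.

λ = 0.229 fm

Total energy E = KE + m₀c² = 4560 + 938.3 = 5498.3 MeV.
(pc)² = E² − (m₀c²)² = (5498.3)² − (938.3)² = 2.935 × 10⁷ MeV², so pc = 5418 MeV.
λ = hc/(pc) = 1240 MeV·fm / 5418 MeV = 0.229 fm.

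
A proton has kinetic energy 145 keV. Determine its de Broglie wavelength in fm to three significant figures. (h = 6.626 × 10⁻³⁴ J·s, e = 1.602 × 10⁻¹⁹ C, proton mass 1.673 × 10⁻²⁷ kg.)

λ = 75.2 fm

KE = 145 keV = 2.323 × 10⁻¹⁴ J.
p = √(2mKE) = √(2 × 1.673 × 10⁻²⁷ × 2.323 × 10⁻¹⁴) = 8.816 × 10⁻²¹ kg·m/s.
λ = h/p = 6.626 × 10⁻³⁴ / 8.816 × 10⁻²¹ = 7.52 × 10⁻¹⁴ m = 75.2 fm.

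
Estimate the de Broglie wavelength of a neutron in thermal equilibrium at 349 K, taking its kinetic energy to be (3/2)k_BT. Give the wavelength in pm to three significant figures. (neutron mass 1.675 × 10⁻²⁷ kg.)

λ = 135 pm

KE = (3/2)k_BT = 1.5 × 1.381 × 10⁻²³ × 349 = 7.230 × 10⁻²¹ J.
p = √(2mKE) = √(2 × 1.675 × 10⁻²⁷ × 7.230 × 10⁻²¹) = 4.921 × 10⁻²⁴ kg·m/s.
λ = h/p = 1.35 × 10⁻¹⁰ m = 135 pm.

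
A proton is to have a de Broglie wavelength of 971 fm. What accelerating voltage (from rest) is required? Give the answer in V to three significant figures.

V = 869 V

p = h/λ = 6.626 × 10⁻³⁴ / 9.710 × 10⁻¹³ = 6.824 × 10⁻²² kg·m/s.
KE = p²/(2m) = 1.392 × 10⁻¹⁶ J.
V = KE/e = 1.392 × 10⁻¹⁶ / (1.602 × 10⁻¹⁹) = 869 V.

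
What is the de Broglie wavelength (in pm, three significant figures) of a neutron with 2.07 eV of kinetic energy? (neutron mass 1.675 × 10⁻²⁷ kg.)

λ = 19.9 pm

KE = 2.07 eV = 3.316 × 10⁻¹⁹ J.
p = √(2mKE) = √(2 × 1.675 × 10⁻²⁷ × 3.316 × 10⁻¹⁹) = 3.333 × 10⁻²³ kg·m/s.
λ = h/p = 6.626 × 10⁻³⁴ / 3.333 × 10⁻²³ = 1.99 × 10⁻¹¹ m = 19.9 pm.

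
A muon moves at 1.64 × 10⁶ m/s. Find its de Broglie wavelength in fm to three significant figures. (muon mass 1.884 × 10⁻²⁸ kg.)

p = mv = 1.884 × 10⁻²⁸ × 1.64 × 10⁶ = 3.090 × 10⁻²² kg·m/s.
λ = h/p = 6.626 × 10⁻³⁴ / 3.090 × 10⁻²² = 2.14 × 10⁻¹² m = 2140 fm.

λ = 2140 fm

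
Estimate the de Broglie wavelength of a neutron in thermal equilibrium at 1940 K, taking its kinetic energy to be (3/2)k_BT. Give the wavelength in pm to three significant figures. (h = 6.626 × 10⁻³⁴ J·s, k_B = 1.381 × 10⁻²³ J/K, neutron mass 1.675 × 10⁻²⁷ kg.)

λ = 57.1 pm

KE = (3/2)k_BT = 1.5 × 1.381 × 10⁻²³ × 1940 = 4.019 × 10⁻²⁰ J.
p = √(2mKE) = √(2 × 1.675 × 10⁻²⁷ × 4.019 × 10⁻²⁰) = 1.160 × 10⁻²³ kg·m/s.
λ = h/p = 5.71 × 10⁻¹¹ m = 57.1 pm.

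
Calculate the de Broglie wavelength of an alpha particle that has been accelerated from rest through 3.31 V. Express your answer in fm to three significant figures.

λ = 5580 fm

KE = 2eV = 2 × 1.602 × 10⁻¹⁹ × 3.310 = 1.061 × 10⁻¹⁸ J.
p = √(2mKE) = √(2 × 6.645 × 10⁻²⁷ × 1.061 × 10⁻¹⁸) = 1.187 × 10⁻²² kg·m/s.
λ = h/p = 6.626 × 10⁻³⁴ / 1.187 × 10⁻²² = 5.58 × 10⁻¹² m = 5580 fm.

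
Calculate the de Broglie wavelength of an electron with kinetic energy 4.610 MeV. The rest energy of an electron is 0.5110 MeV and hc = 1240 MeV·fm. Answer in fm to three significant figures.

λ = 243 fm

Total energy E = KE + m₀c² = 4.610 + 0.5110 = 5.1210 MeV.
(pc)² = E² − (m₀c²)² = (5.1210)² − (0.5110)² = 25.96 MeV², so pc = 5.095 MeV.
λ = hc/(pc) = 1240 MeV·fm / 5.095 MeV = 243 fm.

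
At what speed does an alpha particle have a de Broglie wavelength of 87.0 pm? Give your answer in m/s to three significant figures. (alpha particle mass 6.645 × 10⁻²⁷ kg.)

v = 1150 m/s

p = h/λ = 6.626 × 10⁻³⁴ / 8.700 × 10⁻¹¹ = 7.616 × 10⁻²⁴ kg·m/s.
v = p/m = 7.616 × 10⁻²⁴ / 6.645 × 10⁻²⁷ = 1.15 × 10³ m/s = 1150 m/s.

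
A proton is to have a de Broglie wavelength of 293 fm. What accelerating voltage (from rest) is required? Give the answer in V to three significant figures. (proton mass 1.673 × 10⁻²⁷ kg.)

V = 9540 V

p = h/λ = 6.626 × 10⁻³⁴ / 2.930 × 10⁻¹³ = 2.261 × 10⁻²¹ kg·m/s.
KE = p²/(2m) = 1.528 × 10⁻¹⁵ J.
V = KE/e = 1.528 × 10⁻¹⁵ / (1.602 × 10⁻¹⁹) = 9540 V.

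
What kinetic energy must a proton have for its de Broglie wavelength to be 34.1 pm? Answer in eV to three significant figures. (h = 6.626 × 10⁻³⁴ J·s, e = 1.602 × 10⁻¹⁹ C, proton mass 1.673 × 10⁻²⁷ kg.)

KE = 0.704 eV

p = h/λ = 6.626 × 10⁻³⁴ / 3.410 × 10⁻¹¹ = 1.943 × 10⁻²³ kg·m/s.
KE = p²/(2m) = (1.943 × 10⁻²³)² / (2 × 1.673 × 10⁻²⁷) = 1.128 × 10⁻¹⁹ J = 0.704 eV.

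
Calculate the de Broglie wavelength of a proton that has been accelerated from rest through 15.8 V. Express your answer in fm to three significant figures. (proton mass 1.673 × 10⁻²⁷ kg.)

λ = 7200 fm

KE = eV = 1.602 × 10⁻¹⁹ × 15.80 = 2.531 × 10⁻¹⁸ J.
p = √(2mKE) = √(2 × 1.673 × 10⁻²⁷ × 2.531 × 10⁻¹⁸) = 9.203 × 10⁻²³ kg·m/s.
λ = h/p = 6.626 × 10⁻³⁴ / 9.203 × 10⁻²³ = 7.20 × 10⁻¹² m = 7200 fm.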